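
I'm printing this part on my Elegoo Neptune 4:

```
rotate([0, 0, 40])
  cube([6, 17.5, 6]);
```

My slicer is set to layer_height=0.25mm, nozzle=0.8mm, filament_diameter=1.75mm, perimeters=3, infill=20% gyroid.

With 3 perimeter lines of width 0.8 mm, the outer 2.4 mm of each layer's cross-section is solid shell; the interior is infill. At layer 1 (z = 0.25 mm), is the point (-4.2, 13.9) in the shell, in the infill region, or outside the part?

At z = 0.25 mm: the 6×17.5 cube contributes its full rectangle; (whole slice rotated 40° about Z — lengths, areas and connectivity unchanged). Overall, the cross-section is a single solid region. Undo the 40° rotation: the query point maps to (5.717, 13.348) in the un-rotated model frame. The nearest boundary edge runs (6.00, 0.00)→(6.00, 17.50); distance from the point to it = 0.28 mm. The point is inside the cross-section, 0.28 mm from the nearest boundary — within the 2.4 mm shell band (3 × 0.8).

shell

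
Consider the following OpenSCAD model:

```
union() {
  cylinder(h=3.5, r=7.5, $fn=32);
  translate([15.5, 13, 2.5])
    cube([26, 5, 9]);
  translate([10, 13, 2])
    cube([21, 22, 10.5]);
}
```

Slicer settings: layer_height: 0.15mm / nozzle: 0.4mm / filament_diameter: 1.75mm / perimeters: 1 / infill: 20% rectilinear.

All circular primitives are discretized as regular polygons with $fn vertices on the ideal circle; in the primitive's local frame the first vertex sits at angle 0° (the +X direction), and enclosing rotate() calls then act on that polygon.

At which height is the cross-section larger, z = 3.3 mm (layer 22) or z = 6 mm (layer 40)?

Layer 22 (z = 3.3): the r=7.5 cylinder gives a regular 32-gon of circumradius 7.5 (constant along its height) (area = (32/2)·7.500²·sin(360°/32) = 175.58 mm²); the cube at (15.5, 13) (footprint 26×5) is included at this height (area 130.00 mm²); the cube at (10, 13) (footprint 21×22) is included at this height (area 462.00 mm²); Merging all regions: the regions partially overlap — summed areas 767.58 mm² minus the doubly-counted overlap 77.50 mm² gives 690.08 mm² — area = 690.08 mm². So its area = 690.08 mm². Layer 40 (z = 6): the cylinder is absent (z outside [0, 3.5]); the cube at (15.5, 13) is present — its section is the full 26×5 rectangle (area 130.00 mm²); the cube at (10, 13) is present — its section is the full 21×22 rectangle (area 462.00 mm²); Merging all regions: the regions partially overlap — summed areas 592.00 mm² minus the doubly-counted overlap 77.50 mm² gives 514.50 mm² — area = 514.50 mm². So its area = 514.50 mm². Layer 22 is larger (690.08 vs 514.50 mm²).

layer 22 (z = 3.3 mm)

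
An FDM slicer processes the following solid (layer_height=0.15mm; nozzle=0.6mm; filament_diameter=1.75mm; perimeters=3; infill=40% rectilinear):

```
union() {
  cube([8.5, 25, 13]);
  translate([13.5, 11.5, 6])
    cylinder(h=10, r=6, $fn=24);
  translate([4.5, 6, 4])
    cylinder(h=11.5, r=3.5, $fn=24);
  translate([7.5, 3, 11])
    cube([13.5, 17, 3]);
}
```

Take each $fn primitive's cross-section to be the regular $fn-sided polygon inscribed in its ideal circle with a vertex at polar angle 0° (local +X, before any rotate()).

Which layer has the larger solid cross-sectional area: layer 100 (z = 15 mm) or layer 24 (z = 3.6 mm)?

Layer 100 (z = 15): the cube is absent (z outside [0, 13]); the cylinder at (13.5, 11.5): section is a regular 24-gon, circumradius r=6 (area = (24/2)·6.000²·sin(360°/24) = 111.81 mm²); the cylinder at (4.5, 6): section is a regular 24-gon, circumradius r=3.5 (area = (24/2)·3.500²·sin(360°/24) = 38.05 mm²); the cube at (7.5, 3) does not reach this height (z outside [11, 14]); Combining (union): the 2 present regions are separate (no shared area or edge), so areas and boundary lengths simply add and each stays a separate island — area = 149.86 mm². So its area = 149.86 mm². Layer 24 (z = 3.6): the 8.5×25 cube contributes its full rectangle (area 212.50 mm²); the cylinder at (13.5, 11.5) is absent (z outside [6, 16]); the cylinder at (4.5, 6) is not intersected at this z (z outside [4, 15.5]); the cube at (7.5, 3) does not reach this height (z outside [11, 14]); Merging all regions: only the 8.5×25 cube is present, so the union is just that shape — area = 212.50 mm². So its area = 212.50 mm². Layer 24 is larger (212.50 vs 149.86 mm²).

layer 24 (z = 3.6 mm)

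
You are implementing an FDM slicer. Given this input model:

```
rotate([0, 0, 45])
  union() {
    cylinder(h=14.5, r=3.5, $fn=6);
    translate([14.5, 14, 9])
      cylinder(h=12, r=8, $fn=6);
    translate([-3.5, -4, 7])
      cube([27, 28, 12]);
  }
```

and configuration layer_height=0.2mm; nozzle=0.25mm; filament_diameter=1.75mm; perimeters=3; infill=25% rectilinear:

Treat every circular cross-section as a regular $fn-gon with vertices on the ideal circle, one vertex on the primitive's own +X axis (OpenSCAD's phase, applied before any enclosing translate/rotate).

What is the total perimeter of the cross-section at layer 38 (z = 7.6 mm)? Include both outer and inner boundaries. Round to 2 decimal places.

110.00 mm

At z = 7.6 mm: the r=3.5 cylinder contributes a regular 6-gon of circumradius 3.5 (perimeter = 2·6·3.500·sin(180°/6) = 21.00 mm); the cylinder at (14.5, 14) does not reach this height (z outside [9, 21]); the 27×28 cube at (-3.5, -4) contributes its full rectangle (perimeter 110.00 mm); Merging all regions: the r=3.5 cylinder lies entirely inside the 27×28 cube at (-3.5, -4), so the union is just the 27×28 cube at (-3.5, -4) — boundary = 110.00 mm; (rotated 45° about Z; rotation is an isometry so areas/perimeters/island counts are preserved). Overall, the cross-section is a single solid region. Total boundary length (outer) = 110.00 mm.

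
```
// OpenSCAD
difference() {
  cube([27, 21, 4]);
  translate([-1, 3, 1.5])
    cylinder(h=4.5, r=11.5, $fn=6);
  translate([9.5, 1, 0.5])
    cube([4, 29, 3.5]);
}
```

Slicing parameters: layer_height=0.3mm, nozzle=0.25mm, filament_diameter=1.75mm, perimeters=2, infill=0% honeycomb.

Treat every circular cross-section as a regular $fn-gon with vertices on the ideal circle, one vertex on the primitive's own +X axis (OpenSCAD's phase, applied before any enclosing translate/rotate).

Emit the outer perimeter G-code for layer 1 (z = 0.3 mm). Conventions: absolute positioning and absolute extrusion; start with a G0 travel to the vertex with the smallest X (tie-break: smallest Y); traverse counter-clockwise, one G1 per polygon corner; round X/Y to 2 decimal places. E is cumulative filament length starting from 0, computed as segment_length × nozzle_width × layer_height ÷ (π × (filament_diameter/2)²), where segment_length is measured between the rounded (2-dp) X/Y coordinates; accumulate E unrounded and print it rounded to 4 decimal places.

At z = 0.3 mm: the cube is present — its section is the full 27×21 rectangle; the cylinder at (-1, 3) is not intersected at this z (z outside [1.5, 6]); the cube at (9.5, 1) is absent (z outside [0.5, 4]); Subtracting the remaining from the first: none of the subtracted shapes is present at this height, so the 27×21 cube is unchanged — 1 connected region. The outline is a single polygon with 4 vertices. Extrusion per mm of travel: 0.25 × 0.3 / (π × 0.875²) = 0.031181. Accumulating E over each segment gives final E = 2.9934.

G0 X0.00 Y0.00 Z0.30
G1 X27.00 Y0.00 E0.8419
G1 X27.00 Y21.00 E1.4967
G1 X0.00 Y21.00 E2.3386
G1 X0.00 Y0.00 E2.9934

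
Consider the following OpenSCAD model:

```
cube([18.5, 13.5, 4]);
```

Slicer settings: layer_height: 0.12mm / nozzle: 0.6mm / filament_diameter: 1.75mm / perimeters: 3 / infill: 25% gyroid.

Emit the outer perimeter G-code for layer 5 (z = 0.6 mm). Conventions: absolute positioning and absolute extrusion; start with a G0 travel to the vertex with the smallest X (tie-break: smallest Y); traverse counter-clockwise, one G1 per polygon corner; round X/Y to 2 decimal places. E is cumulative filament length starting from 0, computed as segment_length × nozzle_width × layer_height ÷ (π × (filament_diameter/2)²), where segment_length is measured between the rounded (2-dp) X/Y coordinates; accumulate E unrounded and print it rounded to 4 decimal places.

At z = 0.6 mm: the cube (footprint 18.5×13.5) is included at this height. The outline is a single polygon with 4 vertices. Extrusion per mm of travel: 0.6 × 0.12 / (π × 0.875²) = 0.029934. Accumulating E over each segment gives final E = 1.9158.

G0 X0.00 Y0.00 Z0.60
G1 X18.50 Y0.00 E0.5538
G1 X18.50 Y13.50 E0.9579
G1 X0.00 Y13.50 E1.5117
G1 X0.00 Y0.00 E1.9158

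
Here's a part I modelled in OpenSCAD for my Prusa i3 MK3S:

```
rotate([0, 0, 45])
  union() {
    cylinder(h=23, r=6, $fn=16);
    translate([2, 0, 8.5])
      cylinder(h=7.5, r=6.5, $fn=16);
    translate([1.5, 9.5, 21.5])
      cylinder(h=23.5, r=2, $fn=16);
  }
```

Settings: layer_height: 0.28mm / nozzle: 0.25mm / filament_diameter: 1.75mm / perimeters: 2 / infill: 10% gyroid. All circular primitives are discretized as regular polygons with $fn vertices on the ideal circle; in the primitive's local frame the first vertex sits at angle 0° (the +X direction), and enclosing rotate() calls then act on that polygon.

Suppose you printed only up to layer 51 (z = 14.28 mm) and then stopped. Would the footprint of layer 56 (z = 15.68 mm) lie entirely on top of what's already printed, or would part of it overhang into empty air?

Compare the two slices. At z = 14.28: the r=6 cylinder contributes a regular 16-gon of circumradius 6 (area = (16/2)·6.000²·sin(360°/16) = 110.21 mm²); the r=6.5 cylinder at (2, 0) gives a regular 16-gon of circumradius 6.5 (constant along its height) (area = (16/2)·6.500²·sin(360°/16) = 129.35 mm²); the cylinder at (1.5, 9.5) does not reach this height (z outside [21.5, 45]); Merging all regions: the regions partially overlap — summed areas 239.56 mm² minus the doubly-counted overlap 94.45 mm² gives 145.11 mm² — area = 145.11 mm²; (whole slice rotated 45° about Z — lengths, areas and connectivity unchanged). At z = 15.68: the cylinder: section is a regular 16-gon, circumradius r=6 (area = (16/2)·6.000²·sin(360°/16) = 110.21 mm²); the cylinder at (2, 0): section is a regular 16-gon, circumradius r=6.5 (area = (16/2)·6.500²·sin(360°/16) = 129.35 mm²); the cylinder at (1.5, 9.5) is not intersected at this z (z outside [21.5, 45]); Merging all regions: the regions partially overlap — summed areas 239.56 mm² minus the doubly-counted overlap 94.45 mm² gives 145.11 mm² — area = 145.11 mm²; (whole slice rotated 45° about Z — lengths, areas and connectivity unchanged). Checking containment: the cross-section at z = 15.68 is a subset of the cross-section at z = 14.28.

entirely on top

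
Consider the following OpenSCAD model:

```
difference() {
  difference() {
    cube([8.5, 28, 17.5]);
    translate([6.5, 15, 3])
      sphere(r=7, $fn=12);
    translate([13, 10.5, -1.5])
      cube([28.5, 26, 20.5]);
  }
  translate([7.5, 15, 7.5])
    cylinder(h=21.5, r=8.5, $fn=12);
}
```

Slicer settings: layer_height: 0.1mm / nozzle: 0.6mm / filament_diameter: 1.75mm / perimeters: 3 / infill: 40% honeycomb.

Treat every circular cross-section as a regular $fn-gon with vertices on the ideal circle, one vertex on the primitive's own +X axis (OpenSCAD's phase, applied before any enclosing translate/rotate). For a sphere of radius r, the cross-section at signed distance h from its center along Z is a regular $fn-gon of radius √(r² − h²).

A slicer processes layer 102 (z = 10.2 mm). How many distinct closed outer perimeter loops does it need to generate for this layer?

At z = 10.2 mm: the 8.5×28 cube contributes its full rectangle; the sphere at (6.5, 15) is absent (|z−center|=7.200 > r=7); the cube at (13, 10.5) is present — its section is the full 28.5×26 rectangle; Taking the first minus the rest: starting from the 8.5×28 cube, the 28.5×26 cube at (13, 10.5) misses the remaining region (no effect) — 1 connected region; the r=8.5 cylinder at (7.5, 15) contributes a regular 12-gon of circumradius 8.5; After the difference (first − rest): starting from that combined region, the r=8.5 cylinder at (7.5, 15) partially overlaps it — only the 121.38 mm² overlap (of its 216.75 mm²) is removed, clipping the outline — 2 connected regions. The result has 2 disconnected regions.

2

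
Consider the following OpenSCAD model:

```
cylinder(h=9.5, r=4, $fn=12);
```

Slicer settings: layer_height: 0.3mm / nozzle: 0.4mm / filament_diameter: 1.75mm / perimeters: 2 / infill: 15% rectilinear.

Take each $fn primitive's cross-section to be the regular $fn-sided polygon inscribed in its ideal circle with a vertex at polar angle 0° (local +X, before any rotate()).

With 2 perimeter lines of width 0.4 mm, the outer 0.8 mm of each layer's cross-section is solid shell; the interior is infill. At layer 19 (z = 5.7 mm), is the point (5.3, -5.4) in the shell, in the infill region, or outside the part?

outside

At z = 5.7 mm: the cylinder: section is a regular 12-gon, circumradius r=4. Overall, the cross-section is a single solid region. The nearest boundary edge runs (2.00, -3.46)→(3.46, -2.00); distance from the point to it = 3.70 mm. The point is not inside any of the regions above, so it lies outside the cross-section (3.70 mm from the nearest boundary).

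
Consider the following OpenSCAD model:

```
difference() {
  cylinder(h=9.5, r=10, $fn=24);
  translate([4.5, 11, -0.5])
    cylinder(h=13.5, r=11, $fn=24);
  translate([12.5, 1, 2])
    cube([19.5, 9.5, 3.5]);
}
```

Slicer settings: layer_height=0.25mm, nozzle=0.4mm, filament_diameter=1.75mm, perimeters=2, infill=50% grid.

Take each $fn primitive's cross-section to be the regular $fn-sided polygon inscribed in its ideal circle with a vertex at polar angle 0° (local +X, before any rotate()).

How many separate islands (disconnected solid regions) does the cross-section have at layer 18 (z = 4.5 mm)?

At z = 4.5 mm: the r=10 cylinder gives a regular 24-gon of circumradius 10 (constant along its height); the r=11 cylinder at (4.5, 11) gives a regular 24-gon of circumradius 11 (constant along its height); the cube at (12.5, 1) is present — its section is the full 19.5×9.5 rectangle; Taking the first minus the rest: starting from the r=10 cylinder, the r=11 cylinder at (4.5, 11) partially overlaps it — only the 108.15 mm² overlap (of its 375.81 mm²) is removed, clipping the outline; the 19.5×9.5 cube at (12.5, 1) misses the remaining region (no effect) — 1 connected region. Overall, the cross-section is a single solid region. Island count = 1.

1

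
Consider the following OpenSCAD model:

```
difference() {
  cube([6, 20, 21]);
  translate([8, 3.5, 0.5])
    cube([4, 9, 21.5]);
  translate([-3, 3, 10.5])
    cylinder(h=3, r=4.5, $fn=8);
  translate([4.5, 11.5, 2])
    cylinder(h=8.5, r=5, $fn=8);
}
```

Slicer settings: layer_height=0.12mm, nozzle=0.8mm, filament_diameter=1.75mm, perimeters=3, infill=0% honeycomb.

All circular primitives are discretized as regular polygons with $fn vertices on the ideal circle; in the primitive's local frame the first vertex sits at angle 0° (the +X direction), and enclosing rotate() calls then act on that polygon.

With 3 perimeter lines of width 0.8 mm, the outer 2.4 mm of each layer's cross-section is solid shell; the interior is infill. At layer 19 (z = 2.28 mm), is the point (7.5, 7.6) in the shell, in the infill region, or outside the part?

At z = 2.28 mm: the cube (footprint 6×20) is included at this height; the cube at (8, 3.5) (footprint 4×9) is included at this height; the cylinder at (-3, 3) is absent (z outside [10.5, 13.5]); the r=5 cylinder at (4.5, 11.5) contributes a regular 8-gon of circumradius 5; After the difference (first − rest): starting from the 6×20 cube, the 4×9 cube at (8, 3.5) misses the remaining region (no effect); the r=5 cylinder at (4.5, 11.5) partially overlaps it — only the 48.82 mm² overlap (of its 70.71 mm²) is removed, clipping the outline — 2 connected regions. Overall, the cross-section has 2 separate islands. The nearest boundary edge runs (4.50, 6.50)→(6.00, 7.12); distance from the point to it = 1.57 mm. The point is not inside any of the regions above, so it lies outside the cross-section (1.57 mm from the nearest boundary).

outside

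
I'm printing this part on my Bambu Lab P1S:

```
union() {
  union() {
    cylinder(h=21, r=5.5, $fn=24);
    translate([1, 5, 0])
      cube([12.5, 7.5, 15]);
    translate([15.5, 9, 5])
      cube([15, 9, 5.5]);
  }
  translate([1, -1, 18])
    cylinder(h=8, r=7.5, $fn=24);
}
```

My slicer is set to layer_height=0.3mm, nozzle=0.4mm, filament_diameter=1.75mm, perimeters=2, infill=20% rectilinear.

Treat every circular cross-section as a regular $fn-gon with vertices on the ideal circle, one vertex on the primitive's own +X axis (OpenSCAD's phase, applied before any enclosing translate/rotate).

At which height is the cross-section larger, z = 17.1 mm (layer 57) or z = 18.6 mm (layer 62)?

layer 62 (z = 18.6 mm)

Layer 57 (z = 17.1): the r=5.5 cylinder contributes a regular 24-gon of circumradius 5.5 (area = (24/2)·5.500²·sin(360°/24) = 93.95 mm²); the cube at (1, 5) does not reach this height (z outside [0, 15]); the cube at (15.5, 9) does not reach this height (z outside [5, 10.5]); Combining (union): only the r=5.5 cylinder is present, so the union is just that shape — area = 93.95 mm²; the cylinder at (1, -1) does not reach this height (z outside [18, 26]); Merging all regions: only that combined region is present, so the union is just that shape — area = 93.95 mm². So its area = 93.95 mm². Layer 62 (z = 18.6): the cylinder: section is a regular 24-gon, circumradius r=5.5 (area = (24/2)·5.500²·sin(360°/24) = 93.95 mm²); the cube at (1, 5) is absent (z outside [0, 15]); the cube at (15.5, 9) is absent (z outside [5, 10.5]); Taking the union: only the r=5.5 cylinder is present, so the union is just that shape — area = 93.95 mm²; the r=7.5 cylinder at (1, -1) gives a regular 24-gon of circumradius 7.5 (constant along its height) (area = (24/2)·7.500²·sin(360°/24) = 174.70 mm²); Taking the union: that combined region lies entirely inside the r=7.5 cylinder at (1, -1), so the union is just the r=7.5 cylinder at (1, -1) — area = 174.70 mm². So its area = 174.70 mm². Layer 62 is larger (174.70 vs 93.95 mm²).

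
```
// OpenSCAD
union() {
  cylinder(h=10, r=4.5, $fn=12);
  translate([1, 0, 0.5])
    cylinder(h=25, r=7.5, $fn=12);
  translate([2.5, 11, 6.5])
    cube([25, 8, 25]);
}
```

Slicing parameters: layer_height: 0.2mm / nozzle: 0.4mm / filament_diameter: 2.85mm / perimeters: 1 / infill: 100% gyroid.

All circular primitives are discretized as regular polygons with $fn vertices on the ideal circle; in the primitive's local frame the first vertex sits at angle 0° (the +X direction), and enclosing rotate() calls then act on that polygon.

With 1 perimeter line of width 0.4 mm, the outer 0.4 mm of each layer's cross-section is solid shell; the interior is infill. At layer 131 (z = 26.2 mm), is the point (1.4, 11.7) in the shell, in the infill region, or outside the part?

At z = 26.2 mm: the cylinder does not reach this height (z outside [0, 10]); the cylinder at (1, 0) is not intersected at this z (z outside [0.5, 25.5]); the cube at (2.5, 11) (footprint 25×8) is included at this height; Taking the union: only the 25×8 cube at (2.5, 11) is present, so the union is just that shape — 1 connected region. Overall, the cross-section is a single solid region. The nearest boundary edge runs (2.50, 19.00)→(2.50, 11.00); distance from the point to it = 1.10 mm. The point is not inside any of the regions above, so it lies outside the cross-section (1.10 mm from the nearest boundary).

outside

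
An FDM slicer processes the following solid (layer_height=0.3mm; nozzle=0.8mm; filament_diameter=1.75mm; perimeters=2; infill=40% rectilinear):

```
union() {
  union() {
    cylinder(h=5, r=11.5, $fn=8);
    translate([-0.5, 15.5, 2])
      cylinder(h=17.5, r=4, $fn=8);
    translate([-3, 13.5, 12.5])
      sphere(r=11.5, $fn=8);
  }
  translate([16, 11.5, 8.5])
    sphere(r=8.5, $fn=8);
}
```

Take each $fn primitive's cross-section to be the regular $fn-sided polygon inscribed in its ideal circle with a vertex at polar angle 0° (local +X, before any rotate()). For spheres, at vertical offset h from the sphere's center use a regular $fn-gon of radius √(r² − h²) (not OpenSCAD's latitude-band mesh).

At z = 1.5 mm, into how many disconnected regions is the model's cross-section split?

At z = 1.5 mm: the r=11.5 cylinder gives a regular 8-gon of circumradius 11.5 (constant along its height); the cylinder at (-0.5, 15.5) does not reach this height (z outside [2, 19.5]); the r=11.5 sphere at (-3, 13.5) slices to a regular 8-gon of circumradius 3.354 (√(r²−h²) with h=11 from center); Merging all regions: the regions partially overlap (shared area 0.27 mm²), so overlapping operands fuse into one piece — 1 connected region; the sphere at (16, 11.5): section is a regular 8-gon, circumradius = √(r²−h²) = √(8.5²−7²) = 4.822; Merging all regions: the 2 present regions are separate (no shared area or edge), so areas and boundary lengths simply add and each stays a separate island — 2 connected regions. The result has 2 disconnected regions.

2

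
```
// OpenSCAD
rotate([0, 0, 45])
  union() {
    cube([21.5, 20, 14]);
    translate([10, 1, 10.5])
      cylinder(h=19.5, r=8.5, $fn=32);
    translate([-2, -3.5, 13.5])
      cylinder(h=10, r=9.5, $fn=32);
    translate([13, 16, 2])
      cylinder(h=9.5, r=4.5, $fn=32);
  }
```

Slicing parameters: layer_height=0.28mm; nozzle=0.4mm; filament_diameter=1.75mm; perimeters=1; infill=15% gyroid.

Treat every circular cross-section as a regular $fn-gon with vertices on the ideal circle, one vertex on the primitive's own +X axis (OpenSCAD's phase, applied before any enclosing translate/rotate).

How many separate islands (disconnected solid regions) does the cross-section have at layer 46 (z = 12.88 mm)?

At z = 12.88 mm: the cube (footprint 21.5×20) is included at this height; the r=8.5 cylinder at (10, 1) contributes a regular 32-gon of circumradius 8.5; the cylinder at (-2, -3.5) does not reach this height (z outside [13.5, 23.5]); the cylinder at (13, 16) is not intersected at this z (z outside [2, 11.5]); Combining (union): the regions partially overlap (shared area 129.66 mm²), so overlapping operands fuse into one piece — 1 connected region; (rotated 45° about Z; rotation is an isometry so areas/perimeters/island counts are preserved). Overall, the cross-section is a single solid region. Island count = 1.

1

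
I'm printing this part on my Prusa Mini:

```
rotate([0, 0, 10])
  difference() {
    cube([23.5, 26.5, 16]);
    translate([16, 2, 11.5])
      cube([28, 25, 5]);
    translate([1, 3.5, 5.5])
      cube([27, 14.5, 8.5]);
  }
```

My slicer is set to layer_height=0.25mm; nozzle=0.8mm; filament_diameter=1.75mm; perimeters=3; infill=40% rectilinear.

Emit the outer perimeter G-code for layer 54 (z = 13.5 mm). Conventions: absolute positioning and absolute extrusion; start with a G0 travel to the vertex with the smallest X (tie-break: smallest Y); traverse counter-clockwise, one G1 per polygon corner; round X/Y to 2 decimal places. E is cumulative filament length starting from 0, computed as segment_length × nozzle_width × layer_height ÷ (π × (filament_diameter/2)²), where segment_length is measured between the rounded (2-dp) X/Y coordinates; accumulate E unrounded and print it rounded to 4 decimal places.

At z = 13.5 mm: the 23.5×26.5 cube contributes its full rectangle; the cube at (16, 2) (footprint 28×25) is included at this height; the cube at (1, 3.5) is present — its section is the full 27×14.5 rectangle; Subtracting the remaining from the first: starting from the 23.5×26.5 cube, the 28×25 cube at (16, 2) partially overlaps it — only the 183.75 mm² overlap (of its 700.00 mm²) is removed, clipping the outline; the 27×14.5 cube at (1, 3.5) partially overlaps it — only the 217.50 mm² overlap (of its 391.50 mm²) is removed, clipping the outline — 1 connected region; (rotated 10° about Z; rotation is an isometry so areas/perimeters/island counts are preserved). The outline is a single polygon with 10 vertices. Extrusion per mm of travel: 0.8 × 0.25 / (π × 0.875²) = 0.083150. Accumulating E over each segment gives final E = 10.8106.

G0 X-4.60 Y26.10 Z13.50
G1 X0.00 Y0.00 E2.2037
G1 X23.14 Y4.08 E4.1575
G1 X22.80 Y6.05 E4.3237
G1 X15.41 Y4.75 E4.9476
G1 X15.15 Y6.23 E5.0725
G1 X0.38 Y3.62 E6.3197
G1 X-2.14 Y17.90 E7.5254
G1 X12.63 Y20.50 E8.7724
G1 X11.16 Y28.88 E9.4799
G1 X-4.60 Y26.10 E10.8106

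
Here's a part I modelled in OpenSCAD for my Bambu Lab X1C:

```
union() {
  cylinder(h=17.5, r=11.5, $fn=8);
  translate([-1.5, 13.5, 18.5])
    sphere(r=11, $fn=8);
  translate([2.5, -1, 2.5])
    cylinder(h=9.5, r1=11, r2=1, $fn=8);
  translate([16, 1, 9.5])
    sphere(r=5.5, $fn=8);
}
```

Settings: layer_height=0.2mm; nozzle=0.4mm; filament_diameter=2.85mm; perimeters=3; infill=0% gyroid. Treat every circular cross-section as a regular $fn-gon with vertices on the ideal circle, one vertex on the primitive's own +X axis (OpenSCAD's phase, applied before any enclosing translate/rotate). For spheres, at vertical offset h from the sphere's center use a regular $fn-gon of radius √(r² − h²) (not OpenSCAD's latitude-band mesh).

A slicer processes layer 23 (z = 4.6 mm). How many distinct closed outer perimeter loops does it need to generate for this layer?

At z = 4.6 mm: the r=11.5 cylinder contributes a regular 8-gon of circumradius 11.5; the sphere at (-1.5, 13.5) is not intersected at this z (|z−center|=13.900 > r=11); the cone at (2.5, -1) contributes a regular 8-gon of circumradius 8.789 (interpolated between r1=11 and r2=1 at t=0.221); the r=5.5 sphere at (16, 1) slices to a regular 8-gon of circumradius 2.498 (√(r²−h²) with h=4.9 from center); Merging all regions: the regions partially overlap (shared area 217.21 mm²), so overlapping operands fuse into one piece — 2 connected regions. The result has 2 disconnected regions.

2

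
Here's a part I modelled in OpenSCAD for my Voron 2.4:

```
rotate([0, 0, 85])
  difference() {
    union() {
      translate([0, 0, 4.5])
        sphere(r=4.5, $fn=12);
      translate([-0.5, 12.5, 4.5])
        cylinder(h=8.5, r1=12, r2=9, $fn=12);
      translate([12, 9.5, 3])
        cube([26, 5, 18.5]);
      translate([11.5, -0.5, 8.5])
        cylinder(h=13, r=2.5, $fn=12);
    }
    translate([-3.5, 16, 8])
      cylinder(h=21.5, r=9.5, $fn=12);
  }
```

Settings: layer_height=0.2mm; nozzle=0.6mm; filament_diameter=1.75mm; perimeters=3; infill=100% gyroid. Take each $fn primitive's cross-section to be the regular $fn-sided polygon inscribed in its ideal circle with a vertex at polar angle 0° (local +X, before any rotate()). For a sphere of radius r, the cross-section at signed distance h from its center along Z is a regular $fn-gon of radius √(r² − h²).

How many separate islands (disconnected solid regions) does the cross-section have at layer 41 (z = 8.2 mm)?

At z = 8.2 mm: the r=4.5 sphere slices to a regular 12-gon of circumradius 2.561 (√(r²−h²) with h=3.7 from center); the cone at (-0.5, 12.5) contributes a regular 12-gon of circumradius 10.694 (interpolated between r1=12 and r2=9 at t=0.435); the cube at (12, 9.5) is present — its section is the full 26×5 rectangle; the cylinder at (11.5, -0.5) does not reach this height (z outside [8.5, 21.5]); Merging all regions: the regions partially overlap (shared area 1.01 mm²), so overlapping operands fuse into one piece — 2 connected regions; the r=9.5 cylinder at (-3.5, 16) contributes a regular 12-gon of circumradius 9.5; Taking the first minus the rest: starting from that combined region, the r=9.5 cylinder at (-3.5, 16) partially overlaps it — only the 213.66 mm² overlap (of its 270.75 mm²) is removed, clipping the outline — 2 connected regions; (whole slice rotated 85° about Z — lengths, areas and connectivity unchanged). Overall, the cross-section has 2 separate islands. Island count = 2.

2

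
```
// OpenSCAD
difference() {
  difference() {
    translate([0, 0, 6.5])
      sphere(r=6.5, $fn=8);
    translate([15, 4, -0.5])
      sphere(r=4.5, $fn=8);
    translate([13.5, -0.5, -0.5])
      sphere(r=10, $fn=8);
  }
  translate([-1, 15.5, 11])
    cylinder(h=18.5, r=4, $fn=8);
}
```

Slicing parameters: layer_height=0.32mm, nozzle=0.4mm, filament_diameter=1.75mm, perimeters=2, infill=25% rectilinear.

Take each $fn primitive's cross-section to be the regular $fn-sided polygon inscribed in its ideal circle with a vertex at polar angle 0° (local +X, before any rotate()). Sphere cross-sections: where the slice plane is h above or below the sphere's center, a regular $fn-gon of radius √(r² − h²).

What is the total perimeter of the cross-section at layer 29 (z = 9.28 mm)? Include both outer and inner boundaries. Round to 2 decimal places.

At z = 9.28 mm: the r=6.5 sphere slices to a regular 8-gon of circumradius 5.876 (√(r²−h²) with h=2.78 from center) (perimeter = 2·8·5.876·sin(180°/8) = 35.98 mm); the sphere at (15, 4) is not intersected at this z (|z−center|=9.780 > r=4.5); the sphere at (13.5, -0.5): section is a regular 8-gon, circumradius = √(r²−h²) = √(10²−9.78²) = 2.086 (perimeter = 2·8·2.086·sin(180°/8) = 12.77 mm); Subtracting the remaining from the first: starting from the r=6.5 sphere, the r=10 sphere at (13.5, -0.5) misses the remaining region (no effect) — boundary = 35.98 mm; the cylinder at (-1, 15.5) is absent (z outside [11, 29.5]); Taking the first minus the rest: none of the subtracted shapes is present at this height, so the result so far is unchanged — boundary = 35.98 mm. Overall, the cross-section is a single solid region. Total boundary length (outer) = 35.98 mm.

35.98 mm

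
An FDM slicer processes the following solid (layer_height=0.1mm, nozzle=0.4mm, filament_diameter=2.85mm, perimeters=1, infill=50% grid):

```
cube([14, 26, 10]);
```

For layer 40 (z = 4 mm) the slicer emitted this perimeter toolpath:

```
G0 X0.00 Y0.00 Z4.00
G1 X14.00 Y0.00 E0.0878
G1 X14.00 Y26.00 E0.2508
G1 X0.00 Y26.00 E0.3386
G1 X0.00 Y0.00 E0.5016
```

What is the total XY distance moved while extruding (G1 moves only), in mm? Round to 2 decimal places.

Sum the Euclidean lengths of each G1 segment: total = 80.00 mm.

80.00 mm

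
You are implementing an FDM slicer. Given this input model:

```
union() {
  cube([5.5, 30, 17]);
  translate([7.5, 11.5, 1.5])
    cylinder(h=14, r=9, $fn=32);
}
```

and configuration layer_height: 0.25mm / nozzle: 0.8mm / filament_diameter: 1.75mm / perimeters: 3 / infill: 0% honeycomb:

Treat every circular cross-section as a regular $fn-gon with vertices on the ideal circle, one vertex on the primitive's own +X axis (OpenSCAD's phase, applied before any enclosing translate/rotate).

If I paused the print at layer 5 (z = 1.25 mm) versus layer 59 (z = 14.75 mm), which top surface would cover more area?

Layer 5 (z = 1.25): the cube is present — its section is the full 5.5×30 rectangle (area 165.00 mm²); the cylinder at (7.5, 11.5) is not intersected at this z (z outside [1.5, 15.5]); Combining (union): only the 5.5×30 cube is present, so the union is just that shape — area = 165.00 mm². So its area = 165.00 mm². Layer 59 (z = 14.75): the 5.5×30 cube contributes its full rectangle (area 165.00 mm²); the cylinder at (7.5, 11.5): section is a regular 32-gon, circumradius r=9 (area = (32/2)·9.000²·sin(360°/32) = 252.84 mm²); Combining (union): the regions partially overlap — summed areas 417.84 mm² minus the doubly-counted overlap 81.00 mm² gives 336.83 mm² — area = 336.83 mm². So its area = 336.83 mm². Layer 59 is larger (336.83 vs 165.00 mm²).

layer 59 (z = 14.75 mm)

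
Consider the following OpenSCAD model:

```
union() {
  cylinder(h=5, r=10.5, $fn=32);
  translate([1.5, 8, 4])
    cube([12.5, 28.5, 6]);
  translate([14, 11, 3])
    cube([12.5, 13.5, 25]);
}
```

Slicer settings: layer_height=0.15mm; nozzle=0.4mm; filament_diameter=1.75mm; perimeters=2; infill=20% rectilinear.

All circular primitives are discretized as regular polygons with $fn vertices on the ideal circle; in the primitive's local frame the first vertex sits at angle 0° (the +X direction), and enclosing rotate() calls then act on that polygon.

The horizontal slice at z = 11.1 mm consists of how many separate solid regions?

At z = 11.1 mm: the cylinder is not intersected at this z (z outside [0, 5]); the cube at (1.5, 8) does not reach this height (z outside [4, 10]); the cube at (14, 11) is present — its section is the full 12.5×13.5 rectangle; Taking the union: only the 12.5×13.5 cube at (14, 11) is present, so the union is just that shape — 1 connected region. The result has 1 disconnected region.

1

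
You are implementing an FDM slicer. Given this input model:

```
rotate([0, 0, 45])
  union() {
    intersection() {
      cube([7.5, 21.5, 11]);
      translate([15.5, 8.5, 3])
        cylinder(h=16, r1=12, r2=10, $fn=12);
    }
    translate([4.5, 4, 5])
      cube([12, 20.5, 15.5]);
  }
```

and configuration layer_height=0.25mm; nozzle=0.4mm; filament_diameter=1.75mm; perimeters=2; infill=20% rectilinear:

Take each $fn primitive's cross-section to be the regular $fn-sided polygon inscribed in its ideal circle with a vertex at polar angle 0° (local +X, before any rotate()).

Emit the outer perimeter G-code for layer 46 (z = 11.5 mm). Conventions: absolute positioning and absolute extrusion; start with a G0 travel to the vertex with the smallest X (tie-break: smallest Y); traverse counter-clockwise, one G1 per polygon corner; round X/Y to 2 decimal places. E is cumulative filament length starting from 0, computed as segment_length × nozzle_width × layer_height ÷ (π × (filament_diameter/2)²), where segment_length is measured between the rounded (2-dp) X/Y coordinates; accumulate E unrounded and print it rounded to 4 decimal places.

At z = 11.5 mm: the cube does not reach this height (z outside [0, 11]); the cone at (15.5, 8.5) contributes a regular 12-gon of circumradius 10.938 (interpolated between r1=12 and r2=10 at t=0.531); Taking the intersection: at least one operand is absent at this height, so nothing remains; the cube at (4.5, 4) (footprint 12×20.5) is included at this height; Merging all regions: only the 12×20.5 cube at (4.5, 4) is present, so the union is just that shape — 1 connected region; (whole slice rotated 45° about Z — lengths, areas and connectivity unchanged). The outline is a single polygon with 4 vertices. Extrusion per mm of travel: 0.4 × 0.25 / (π × 0.875²) = 0.041575. Accumulating E over each segment gives final E = 2.7023.

G0 X-14.14 Y20.51 Z11.50
G1 X0.35 Y6.01 E0.8523
G1 X8.84 Y14.50 E1.3514
G1 X-5.66 Y28.99 E2.2037
G1 X-14.14 Y20.51 E2.7023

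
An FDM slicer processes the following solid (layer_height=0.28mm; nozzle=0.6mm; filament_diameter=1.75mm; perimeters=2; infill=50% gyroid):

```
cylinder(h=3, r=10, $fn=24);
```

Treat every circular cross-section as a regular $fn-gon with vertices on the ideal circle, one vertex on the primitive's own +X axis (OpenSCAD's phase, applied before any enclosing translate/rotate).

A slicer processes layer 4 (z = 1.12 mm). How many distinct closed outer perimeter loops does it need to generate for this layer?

1

At z = 1.12 mm: the cylinder: section is a regular 24-gon, circumradius r=10. The result has 1 disconnected region.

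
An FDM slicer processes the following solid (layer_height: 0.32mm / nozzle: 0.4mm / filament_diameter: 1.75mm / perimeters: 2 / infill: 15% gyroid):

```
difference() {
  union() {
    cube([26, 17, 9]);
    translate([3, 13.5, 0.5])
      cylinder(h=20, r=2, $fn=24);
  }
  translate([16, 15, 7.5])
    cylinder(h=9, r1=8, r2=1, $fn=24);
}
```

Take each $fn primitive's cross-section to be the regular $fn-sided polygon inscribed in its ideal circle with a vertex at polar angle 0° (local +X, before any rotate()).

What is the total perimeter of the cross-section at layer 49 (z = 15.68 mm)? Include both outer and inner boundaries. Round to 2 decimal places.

12.53 mm

At z = 15.68 mm: the cube is absent (z outside [0, 9]); the cylinder at (3, 13.5): section is a regular 24-gon, circumradius r=2 (perimeter = 2·24·2.000·sin(180°/24) = 12.53 mm); Combining (union): only the r=2 cylinder at (3, 13.5) is present, so the union is just that shape — boundary = 12.53 mm; the cone at (16, 15) (r1=8→r2=1) has section circumradius 1.638 here — a regular 24-gon (perimeter = 2·24·1.638·sin(180°/24) = 10.26 mm); After the difference (first − rest): starting from the result so far, the cone at (16, 15) misses the remaining region (no effect) — boundary = 12.53 mm. Overall, the cross-section is a single solid region. Total boundary length (outer) = 12.53 mm.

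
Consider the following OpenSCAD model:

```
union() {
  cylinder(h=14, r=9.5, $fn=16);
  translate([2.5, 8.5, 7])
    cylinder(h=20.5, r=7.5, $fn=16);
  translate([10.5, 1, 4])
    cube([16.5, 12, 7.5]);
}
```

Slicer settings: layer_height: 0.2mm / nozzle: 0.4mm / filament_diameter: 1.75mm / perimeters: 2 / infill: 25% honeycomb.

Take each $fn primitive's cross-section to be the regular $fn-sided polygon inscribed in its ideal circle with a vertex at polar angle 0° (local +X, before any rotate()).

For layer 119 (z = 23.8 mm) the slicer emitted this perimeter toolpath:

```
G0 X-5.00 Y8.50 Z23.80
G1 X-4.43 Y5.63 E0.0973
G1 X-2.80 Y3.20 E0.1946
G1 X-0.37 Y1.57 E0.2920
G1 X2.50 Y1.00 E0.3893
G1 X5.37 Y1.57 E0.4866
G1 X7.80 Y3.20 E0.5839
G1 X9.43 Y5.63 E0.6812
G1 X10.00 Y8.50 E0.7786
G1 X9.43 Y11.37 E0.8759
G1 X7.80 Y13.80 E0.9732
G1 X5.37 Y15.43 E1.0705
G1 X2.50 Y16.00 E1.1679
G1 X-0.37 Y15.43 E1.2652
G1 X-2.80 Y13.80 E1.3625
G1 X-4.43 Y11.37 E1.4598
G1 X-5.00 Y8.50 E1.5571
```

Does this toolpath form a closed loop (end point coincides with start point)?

Start point (G0): (-5.00, 8.50). End point (last G1): the path returns to the start — closed.

yes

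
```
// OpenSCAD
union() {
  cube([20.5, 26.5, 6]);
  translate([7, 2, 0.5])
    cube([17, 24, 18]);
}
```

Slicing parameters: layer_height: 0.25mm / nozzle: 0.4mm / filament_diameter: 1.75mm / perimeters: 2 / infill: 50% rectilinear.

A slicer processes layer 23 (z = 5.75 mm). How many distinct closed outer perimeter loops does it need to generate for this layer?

At z = 5.75 mm: the cube is present — its section is the full 20.5×26.5 rectangle; the cube at (7, 2) (footprint 17×24) is included at this height; Combining (union): the regions partially overlap (shared area 324.00 mm²), so overlapping operands fuse into one piece — 1 connected region. The result has 1 disconnected region.

1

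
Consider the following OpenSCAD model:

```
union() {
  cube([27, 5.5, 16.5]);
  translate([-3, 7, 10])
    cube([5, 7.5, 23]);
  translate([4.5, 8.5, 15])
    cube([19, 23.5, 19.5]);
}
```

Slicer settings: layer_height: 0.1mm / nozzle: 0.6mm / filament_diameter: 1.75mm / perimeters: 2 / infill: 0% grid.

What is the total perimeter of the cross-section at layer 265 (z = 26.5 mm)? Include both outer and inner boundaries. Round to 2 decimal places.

At z = 26.5 mm: the cube does not reach this height (z outside [0, 16.5]); the 5×7.5 cube at (-3, 7) contributes its full rectangle (perimeter 25.00 mm); the 19×23.5 cube at (4.5, 8.5) contributes its full rectangle (perimeter 85.00 mm); Merging all regions: the 2 present regions are separate (no shared area or edge), so areas and boundary lengths simply add and each stays a separate island — boundary = 110.00 mm. Overall, the cross-section has 2 separate islands. Total boundary length (outer) = 110.00 mm.

110.00 mm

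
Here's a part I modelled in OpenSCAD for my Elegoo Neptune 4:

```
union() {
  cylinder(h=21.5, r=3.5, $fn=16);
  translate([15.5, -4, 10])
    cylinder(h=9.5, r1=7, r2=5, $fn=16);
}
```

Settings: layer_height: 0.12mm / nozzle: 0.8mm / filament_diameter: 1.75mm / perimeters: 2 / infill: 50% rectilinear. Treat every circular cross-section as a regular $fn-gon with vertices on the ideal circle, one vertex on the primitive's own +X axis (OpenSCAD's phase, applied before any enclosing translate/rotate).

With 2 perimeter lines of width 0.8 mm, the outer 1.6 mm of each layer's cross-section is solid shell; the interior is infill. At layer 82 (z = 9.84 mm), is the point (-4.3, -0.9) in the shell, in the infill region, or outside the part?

At z = 9.84 mm: the r=3.5 cylinder gives a regular 16-gon of circumradius 3.5 (constant along its height); the cone at (15.5, -4) is not intersected at this z (z outside [10, 19.5]); Taking the union: only the r=3.5 cylinder is present, so the union is just that shape — 1 connected region. Overall, the cross-section is a single solid region. The nearest boundary edge runs (-3.50, 0.00)→(-3.23, -1.34); distance from the point to it = 0.96 mm. The point is not inside any of the regions above, so it lies outside the cross-section (0.96 mm from the nearest boundary).

outside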